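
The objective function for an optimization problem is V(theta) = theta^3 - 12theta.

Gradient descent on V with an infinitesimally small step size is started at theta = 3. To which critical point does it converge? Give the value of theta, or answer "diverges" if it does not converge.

2

V'(theta) = 3(theta - 2)(theta + 2), so V'(3) = 15.
Gradient descent moves in the -V' direction, i.e. theta is decreasing.
The nearest critical point in that direction is theta = 2, where V'' = 12 > 0 (a local minimum). The iterate converges there.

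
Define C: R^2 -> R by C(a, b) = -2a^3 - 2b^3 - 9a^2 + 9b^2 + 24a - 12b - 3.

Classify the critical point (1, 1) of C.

saddle point

The mixed partial ∂²C/∂a∂b is 0, so the Hessian at any point is diag(C_aa, C_bb) = diag(-6(2a + 3), 6(-2b + 3)).
At (1, 1): H = diag(-30, 6).
The eigenvalues have opposite signs, so H is indefinite: a saddle point.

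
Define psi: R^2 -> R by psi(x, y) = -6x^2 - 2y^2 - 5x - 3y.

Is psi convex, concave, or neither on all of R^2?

psi is quadratic, so its Hessian is the constant matrix H = [[-12, 0], [0, -4]].
det(H) = 48, tr(H) = -16.
det(H) > 0 and tr(H) < 0, so H is negative definite everywhere: concave.

concave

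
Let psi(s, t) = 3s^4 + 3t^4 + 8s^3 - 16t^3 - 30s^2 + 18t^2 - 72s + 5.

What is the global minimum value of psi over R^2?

-174

psi(s,t) separates as P(s) + Q(t) + 5, so its minimum is min P + min Q + 5.
P'(s) = 12(s - 2)(s + 1)(s + 3) vanishes at s ∈ {-3, -1, 2}; Q'(t) = 12t(t - 3)(t - 1) vanishes at t ∈ {0, 1, 3}.
Local minima of P (where P''>0): P(-3)=-27, P(2)=-152. Local minima of Q: Q(0)=0, Q(3)=-27.
So the global minimum of psi is P(2) + Q(3) + 5 = -152 − 27 + 5 = -174, attained at (2, 3).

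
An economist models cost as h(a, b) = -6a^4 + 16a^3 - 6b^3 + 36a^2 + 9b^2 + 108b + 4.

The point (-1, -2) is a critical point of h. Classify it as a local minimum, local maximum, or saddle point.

The mixed partial ∂²h/∂a∂b is 0, so the Hessian at any point is diag(h_aa, h_bb) = diag(24(-3a^2 + 4a + 3), 18(-2b + 1)).
At (-1, -2): H = diag(-96, 90).
The eigenvalues have opposite signs, so H is indefinite: a saddle point.

saddle point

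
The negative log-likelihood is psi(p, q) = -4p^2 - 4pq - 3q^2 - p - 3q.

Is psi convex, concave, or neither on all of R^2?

concave

psi is quadratic, so its Hessian is the constant matrix H = [[-8, -4], [-4, -6]].
det(H) = 32, tr(H) = -14.
det(H) > 0 and tr(H) < 0, so H is negative definite everywhere: concave.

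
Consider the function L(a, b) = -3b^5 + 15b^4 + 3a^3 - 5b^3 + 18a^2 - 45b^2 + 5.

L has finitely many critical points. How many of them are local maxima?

L separates as a function of a plus a function of b, so ∇L=0 decouples.
∂L/∂a = 9a(a + 4) = 0 at a ∈ {-4, 0}; ∂L/∂b = -15b(b - 3)(b - 2)(b + 1) = 0 at b ∈ {-1, 0, 2, 3}.
The Hessian is diagonal: diag(L_aa, L_bb). Second derivatives: L_aa(-4)=-36, L_aa(0)=36; L_bb(-1)=180, L_bb(0)=-90, L_bb(2)=90, L_bb(3)=-180.
Local maxima occur where both diagonal entries negative: (-4, 0), (-4, 3). Count: 2.

2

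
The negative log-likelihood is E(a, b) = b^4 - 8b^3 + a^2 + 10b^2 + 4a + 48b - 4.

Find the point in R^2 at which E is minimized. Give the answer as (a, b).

E(a,b) separates as P(a) + Q(b) − 4, so its minimum is min P + min Q − 4.
P'(a) = 2a + 4 vanishes at a ∈ {-2}; Q'(b) = 4(b - 4)(b - 3)(b + 1) vanishes at b ∈ {-1, 3, 4}.
Local minima of P (where P''>0): P(-2)=-4. Local minima of Q: Q(-1)=-29, Q(4)=96.
So the global minimum of E is P(-2) + Q(-1) − 4 = -4 − 29 − 4 = -37, attained at (-2, -1).

(-2, -1)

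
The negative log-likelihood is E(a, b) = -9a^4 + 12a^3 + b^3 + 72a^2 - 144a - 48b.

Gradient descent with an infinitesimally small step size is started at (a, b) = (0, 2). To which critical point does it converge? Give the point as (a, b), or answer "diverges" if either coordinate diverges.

(1, 4)

E is separable, so gradient descent decouples: a follows -∂E/∂a, b follows -∂E/∂b.
∂E/∂a = -36(a - 2)(a - 1)(a + 2); at a=0 this is -144, so a increases.
∂E/∂b = 3(b - 4)(b + 4); at b=2 this is -36, so b increases.
a converges to its nearest critical value 1 (a local min of the a-part); b converges to 4. The iterate converges to (1, 4).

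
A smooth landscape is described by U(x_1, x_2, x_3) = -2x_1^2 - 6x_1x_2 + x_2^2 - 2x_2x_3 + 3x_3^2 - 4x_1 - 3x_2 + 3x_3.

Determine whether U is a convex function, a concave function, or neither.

U is quadratic, so its Hessian is the constant matrix H = [[-4, -6, 0], [-6, 2, -2], [0, -2, 6]].
Leading principal minors: -4, -44, -248.
Neither pattern holds ⇒ H is indefinite ⇒ neither convex nor concave.

neither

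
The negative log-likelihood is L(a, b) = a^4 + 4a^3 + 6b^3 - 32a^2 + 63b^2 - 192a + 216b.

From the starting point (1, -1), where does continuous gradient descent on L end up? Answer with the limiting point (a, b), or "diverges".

L is separable, so gradient descent decouples: a follows -∂L/∂a, b follows -∂L/∂b.
∂L/∂a = 4(a - 4)(a + 3)(a + 4); at a=1 this is -240, so a increases.
∂L/∂b = 18(b + 3)(b + 4); at b=-1 this is 108, so b decreases.
a converges to its nearest critical value 4 (a local min of the a-part); b converges to -3. The iterate converges to (4, -3).

(4, -3)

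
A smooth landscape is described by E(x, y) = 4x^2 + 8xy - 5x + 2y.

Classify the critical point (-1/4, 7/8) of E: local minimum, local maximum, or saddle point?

saddle point

The Hessian of E is constant: H = [[8, 8], [8, 0]].
det(H) = 8·0 − 8² = -64.
Since det(H) < 0, H is indefinite and the critical point is a saddle point.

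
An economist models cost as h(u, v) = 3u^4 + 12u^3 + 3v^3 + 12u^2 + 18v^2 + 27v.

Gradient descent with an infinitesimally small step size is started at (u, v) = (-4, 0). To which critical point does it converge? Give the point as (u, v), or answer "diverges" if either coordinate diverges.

(-2, -1)

h is separable, so gradient descent decouples: u follows -∂h/∂u, v follows -∂h/∂v.
∂h/∂u = 12u(u + 1)(u + 2); at u=-4 this is -288, so u increases.
∂h/∂v = 9(v + 1)(v + 3); at v=0 this is 27, so v decreases.
u converges to its nearest critical value -2 (a local min of the u-part); v converges to -1. The iterate converges to (-2, -1).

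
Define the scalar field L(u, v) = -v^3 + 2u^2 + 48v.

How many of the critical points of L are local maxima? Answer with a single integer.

L separates as a function of u plus a function of v, so ∇L=0 decouples.
∂L/∂u = 4u = 0 at u ∈ {0}; ∂L/∂v = -3(v - 4)(v + 4) = 0 at v ∈ {-4, 4}.
The Hessian is diagonal: diag(L_uu, L_vv). Second derivatives: L_uu(0)=4; L_vv(-4)=24, L_vv(4)=-24.
Local maxima occur where both diagonal entries negative: none. Count: 0.

0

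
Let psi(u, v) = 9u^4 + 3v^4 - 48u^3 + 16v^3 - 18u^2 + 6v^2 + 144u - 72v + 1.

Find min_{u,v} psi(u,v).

psi(u,v) separates as P(u) + Q(v) + 1, so its minimum is min P + min Q + 1.
P'(u) = 36(u - 4)(u - 1)(u + 1) vanishes at u ∈ {-1, 1, 4}; Q'(v) = 12(v - 1)(v + 2)(v + 3) vanishes at v ∈ {-3, -2, 1}.
Local minima of P (where P''>0): P(-1)=-105, P(4)=-480. Local minima of Q: Q(-3)=81, Q(1)=-47.
So the global minimum of psi is P(4) + Q(1) + 1 = -480 − 47 + 1 = -526, attained at (4, 1).

-526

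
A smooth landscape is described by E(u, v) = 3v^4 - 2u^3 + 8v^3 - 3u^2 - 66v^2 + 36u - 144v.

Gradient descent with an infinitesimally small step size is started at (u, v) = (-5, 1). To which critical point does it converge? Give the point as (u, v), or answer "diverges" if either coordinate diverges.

(-3, 3)

E is separable, so gradient descent decouples: u follows -∂E/∂u, v follows -∂E/∂v.
∂E/∂u = -6(u - 2)(u + 3); at u=-5 this is -84, so u increases.
∂E/∂v = 12(v - 3)(v + 1)(v + 4); at v=1 this is -240, so v increases.
u converges to its nearest critical value -3 (a local min of the u-part); v converges to 3. The iterate converges to (-3, 3).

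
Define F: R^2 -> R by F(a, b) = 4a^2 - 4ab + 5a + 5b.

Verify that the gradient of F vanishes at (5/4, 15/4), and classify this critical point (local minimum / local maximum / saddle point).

saddle point

∇F = (8a - 4b + 5, -4a + 5); substituting (5/4, 15/4) gives ∇F = (0, 0), so (5/4, 15/4) is indeed a critical point.
The Hessian of F is constant: H = [[8, -4], [-4, 0]].
det(H) = 8·0 − (-4)² = -16.
Since det(H) < 0, H is indefinite and the critical point is a saddle point.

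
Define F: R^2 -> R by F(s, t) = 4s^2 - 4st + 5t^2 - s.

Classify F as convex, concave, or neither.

F is quadratic, so its Hessian is the constant matrix H = [[8, -4], [-4, 10]].
det(H) = 64, tr(H) = 18.
det(H) > 0 and tr(H) > 0, so H is positive definite everywhere: convex.

convex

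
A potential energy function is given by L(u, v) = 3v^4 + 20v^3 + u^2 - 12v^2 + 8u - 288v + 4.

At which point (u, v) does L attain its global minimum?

(-4, 2)

L(u,v) separates as P(u) + Q(v) + 4, so its minimum is min P + min Q + 4.
P'(u) = 2u + 8 vanishes at u ∈ {-4}; Q'(v) = 12(v - 2)(v + 3)(v + 4) vanishes at v ∈ {-4, -3, 2}.
Local minima of P (where P''>0): P(-4)=-16. Local minima of Q: Q(-4)=448, Q(2)=-416.
So the global minimum of L is P(-4) + Q(2) + 4 = -16 − 416 + 4 = -428, attained at (-4, 2).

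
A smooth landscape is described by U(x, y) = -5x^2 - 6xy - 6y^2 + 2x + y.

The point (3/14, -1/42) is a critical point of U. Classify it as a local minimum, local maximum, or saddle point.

The Hessian of U is constant: H = [[-10, -6], [-6, -12]].
det(H) = (-10)·(-12) − (-6)² = 84.
det(H) > 0 and tr(H) = -22 < 0, so H is negative definite and the point is a local maximum.

local maximum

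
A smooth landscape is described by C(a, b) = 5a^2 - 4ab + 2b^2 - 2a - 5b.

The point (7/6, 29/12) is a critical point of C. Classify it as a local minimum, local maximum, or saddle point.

local minimum

The Hessian of C is constant: H = [[10, -4], [-4, 4]].
det(H) = 10·4 − (-4)² = 24.
det(H) > 0 and tr(H) = 14 > 0, so H is positive definite and the point is a local minimum.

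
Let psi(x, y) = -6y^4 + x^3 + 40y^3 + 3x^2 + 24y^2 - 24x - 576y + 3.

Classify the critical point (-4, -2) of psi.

The mixed partial ∂²psi/∂x∂y is 0, so the Hessian at any point is diag(psi_xx, psi_yy) = diag(6(x + 1), 24(-3y^2 + 10y + 2)).
At (-4, -2): H = diag(-18, -720).
Both eigenvalues are negative, so H is negative definite: a local maximum.

local maximum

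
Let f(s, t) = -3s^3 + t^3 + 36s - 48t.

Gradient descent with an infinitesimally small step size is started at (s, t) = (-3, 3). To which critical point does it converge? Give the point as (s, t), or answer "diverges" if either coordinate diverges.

f is separable, so gradient descent decouples: s follows -∂f/∂s, t follows -∂f/∂t.
∂f/∂s = -9(s - 2)(s + 2); at s=-3 this is -45, so s increases.
∂f/∂t = 3(t - 4)(t + 4); at t=3 this is -21, so t increases.
s converges to its nearest critical value -2 (a local min of the s-part); t converges to 4. The iterate converges to (-2, 4).

(-2, 4)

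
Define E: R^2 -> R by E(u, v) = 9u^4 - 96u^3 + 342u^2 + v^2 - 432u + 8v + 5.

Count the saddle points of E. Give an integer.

1

E separates as a function of u plus a function of v, so ∇E=0 decouples.
∂E/∂u = 36(u - 4)(u - 3)(u - 1) = 0 at u ∈ {1, 3, 4}; ∂E/∂v = 2(v + 4) = 0 at v ∈ {-4}.
The Hessian is diagonal: diag(E_uu, E_vv). Second derivatives: E_uu(1)=216, E_uu(3)=-72, E_uu(4)=108; E_vv(-4)=2.
Saddle points occur where the two diagonal entries have opposite signs: (3, -4). Count: 1.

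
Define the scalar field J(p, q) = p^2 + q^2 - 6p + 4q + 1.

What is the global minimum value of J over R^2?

J(p,q) separates as A(p) + B(q) + 1, so its minimum is min A + min B + 1.
A'(p) = 2p - 6 vanishes at p ∈ {3}; B'(q) = 2q + 4 vanishes at q ∈ {-2}.
Local minima of A (where A''>0): A(3)=-9. Local minima of B: B(-2)=-4.
So the global minimum of J is A(3) + B(-2) + 1 = -9 − 4 + 1 = -12, attained at (3, -2).

-12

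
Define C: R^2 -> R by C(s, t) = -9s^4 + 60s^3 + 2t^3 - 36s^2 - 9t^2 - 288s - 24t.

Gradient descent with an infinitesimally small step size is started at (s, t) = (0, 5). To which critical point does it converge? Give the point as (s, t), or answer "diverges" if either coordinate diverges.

(2, 4)

C is separable, so gradient descent decouples: s follows -∂C/∂s, t follows -∂C/∂t.
∂C/∂s = -36(s - 4)(s - 2)(s + 1); at s=0 this is -288, so s increases.
∂C/∂t = 6(t - 4)(t + 1); at t=5 this is 36, so t decreases.
s converges to its nearest critical value 2 (a local min of the s-part); t converges to 4. The iterate converges to (2, 4).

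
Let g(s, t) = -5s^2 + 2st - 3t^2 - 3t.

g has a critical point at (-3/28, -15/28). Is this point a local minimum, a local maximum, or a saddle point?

local maximum

The Hessian of g is constant: H = [[-10, 2], [2, -6]].
det(H) = (-10)·(-6) − 2² = 56.
det(H) > 0 and tr(H) = -16 < 0, so H is negative definite and the point is a local maximum.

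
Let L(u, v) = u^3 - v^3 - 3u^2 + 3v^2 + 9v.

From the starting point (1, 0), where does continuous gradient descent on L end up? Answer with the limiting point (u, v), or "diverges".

L is separable, so gradient descent decouples: u follows -∂L/∂u, v follows -∂L/∂v.
∂L/∂u = 3u(u - 2); at u=1 this is -3, so u increases.
∂L/∂v = -3(v - 3)(v + 1); at v=0 this is 9, so v decreases.
u converges to its nearest critical value 2 (a local min of the u-part); v converges to -1. The iterate converges to (2, -1).

(2, -1)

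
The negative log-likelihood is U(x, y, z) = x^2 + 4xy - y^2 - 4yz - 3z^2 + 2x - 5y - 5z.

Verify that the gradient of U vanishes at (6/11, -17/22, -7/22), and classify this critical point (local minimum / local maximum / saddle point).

saddle point

∇U = (2x + 4y + 2, 4x - 2y - 4z - 5, -4y - 6z - 5); substituting (6/11, -17/22, -7/22) gives ∇U = (0, 0, 0), so (6/11, -17/22, -7/22) is indeed a critical point.
The Hessian is constant: H = [[2, 4, 0], [4, -2, -4], [0, -4, -6]].
Leading principal minors: Δ₁ = 2, Δ₂ = -20, Δ₃ = 88.
The minors fit neither the all-positive nor the alternating-sign pattern, so H is indefinite: a saddle point.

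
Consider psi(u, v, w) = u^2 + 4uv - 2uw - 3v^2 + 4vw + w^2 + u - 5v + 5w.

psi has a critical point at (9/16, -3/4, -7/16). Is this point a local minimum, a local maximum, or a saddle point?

saddle point

The Hessian is constant: H = [[2, 4, -2], [4, -6, 4], [-2, 4, 2]].
Leading principal minors: Δ₁ = 2, Δ₂ = -28, Δ₃ = -128.
The minors fit neither the all-positive nor the alternating-sign pattern, so H is indefinite: a saddle point.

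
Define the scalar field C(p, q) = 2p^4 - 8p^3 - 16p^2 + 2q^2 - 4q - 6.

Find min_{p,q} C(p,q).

-264

C(p,q) separates as A(p) + B(q) − 6, so its minimum is min A + min B − 6.
A'(p) = 8p(p - 4)(p + 1) vanishes at p ∈ {-1, 0, 4}; B'(q) = 4q - 4 vanishes at q ∈ {1}.
Local minima of A (where A''>0): A(-1)=-6, A(4)=-256. Local minima of B: B(1)=-2.
So the global minimum of C is A(4) + B(1) − 6 = -256 − 2 − 6 = -264, attained at (4, 1).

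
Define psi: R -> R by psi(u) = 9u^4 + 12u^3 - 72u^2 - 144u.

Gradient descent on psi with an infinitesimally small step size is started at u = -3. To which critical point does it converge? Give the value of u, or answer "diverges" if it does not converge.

-2

psi'(u) = 36(u - 2)(u + 1)(u + 2), so psi'(-3) = -360.
Gradient descent moves in the -psi' direction, i.e. u is increasing.
The nearest critical point in that direction is u = -2, where psi'' = 144 > 0 (a local minimum). The iterate converges there.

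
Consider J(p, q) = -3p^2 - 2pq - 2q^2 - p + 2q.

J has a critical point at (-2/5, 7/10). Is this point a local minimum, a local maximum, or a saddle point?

The Hessian of J is constant: H = [[-6, -2], [-2, -4]].
det(H) = (-6)·(-4) − (-2)² = 20.
det(H) > 0 and tr(H) = -10 < 0, so H is negative definite and the point is a local maximum.

local maximum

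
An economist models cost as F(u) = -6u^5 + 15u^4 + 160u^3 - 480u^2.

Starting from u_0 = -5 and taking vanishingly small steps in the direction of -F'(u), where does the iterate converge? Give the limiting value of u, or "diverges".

F'(u) = -30u(u - 4)(u - 2)(u + 4), so F'(-5) = -9450.
Gradient descent moves in the -F' direction, i.e. u is increasing.
The nearest critical point in that direction is u = -4, where F'' = 5760 > 0 (a local minimum). The iterate converges there.

-4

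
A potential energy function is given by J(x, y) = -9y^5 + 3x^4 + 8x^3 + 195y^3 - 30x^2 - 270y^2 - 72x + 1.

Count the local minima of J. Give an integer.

J separates as a function of x plus a function of y, so ∇J=0 decouples.
∂J/∂x = 12(x - 2)(x + 1)(x + 3) = 0 at x ∈ {-3, -1, 2}; ∂J/∂y = -45y(y - 3)(y - 1)(y + 4) = 0 at y ∈ {-4, 0, 1, 3}.
The Hessian is diagonal: diag(J_xx, J_yy). Second derivatives: J_xx(-3)=120, J_xx(-1)=-72, J_xx(2)=180; J_yy(-4)=6300, J_yy(0)=-540, J_yy(1)=450, J_yy(3)=-1890.
Local minima occur where both diagonal entries positive: (-3, -4), (-3, 1), (2, -4), (2, 1). Count: 4.

4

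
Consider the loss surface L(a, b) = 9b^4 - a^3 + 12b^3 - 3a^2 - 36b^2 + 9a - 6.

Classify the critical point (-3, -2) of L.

The mixed partial ∂²L/∂a∂b is 0, so the Hessian at any point is diag(L_aa, L_bb) = diag(-6(a + 1), 36(3b^2 + 2b - 2)).
At (-3, -2): H = diag(12, 216).
Both eigenvalues are positive, so H is positive definite: a local minimum.

local minimum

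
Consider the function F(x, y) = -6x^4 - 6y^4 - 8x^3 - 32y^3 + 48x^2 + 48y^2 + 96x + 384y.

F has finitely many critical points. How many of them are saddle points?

F separates as a function of x plus a function of y, so ∇F=0 decouples.
∂F/∂x = -24(x - 2)(x + 1)(x + 2) = 0 at x ∈ {-2, -1, 2}; ∂F/∂y = -24(y - 2)(y + 2)(y + 4) = 0 at y ∈ {-4, -2, 2}.
The Hessian is diagonal: diag(F_xx, F_yy). Second derivatives: F_xx(-2)=-96, F_xx(-1)=72, F_xx(2)=-288; F_yy(-4)=-288, F_yy(-2)=192, F_yy(2)=-576.
Saddle points occur where the two diagonal entries have opposite signs: (-2, -2), (-1, -4), (-1, 2), (2, -2). Count: 4.

4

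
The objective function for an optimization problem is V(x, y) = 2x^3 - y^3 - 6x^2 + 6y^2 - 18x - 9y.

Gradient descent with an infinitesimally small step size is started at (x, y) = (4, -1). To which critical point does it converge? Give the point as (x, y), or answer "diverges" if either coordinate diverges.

V is separable, so gradient descent decouples: x follows -∂V/∂x, y follows -∂V/∂y.
∂V/∂x = 6(x - 3)(x + 1); at x=4 this is 30, so x decreases.
∂V/∂y = -3(y - 3)(y - 1); at y=-1 this is -24, so y increases.
x converges to its nearest critical value 3 (a local min of the x-part); y converges to 1. The iterate converges to (3, 1).

(3, 1)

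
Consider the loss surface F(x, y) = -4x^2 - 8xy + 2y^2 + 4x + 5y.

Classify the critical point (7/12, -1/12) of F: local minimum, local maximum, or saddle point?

saddle point

The Hessian of F is constant: H = [[-8, -8], [-8, 4]].
det(H) = (-8)·4 − (-8)² = -96.
Since det(H) < 0, H is indefinite and the critical point is a saddle point.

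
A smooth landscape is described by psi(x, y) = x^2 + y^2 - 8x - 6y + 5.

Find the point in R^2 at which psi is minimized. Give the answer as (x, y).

psi(x,y) separates as P(x) + Q(y) + 5, so its minimum is min P + min Q + 5.
P'(x) = 2x - 8 vanishes at x ∈ {4}; Q'(y) = 2y - 6 vanishes at y ∈ {3}.
Local minima of P (where P''>0): P(4)=-16. Local minima of Q: Q(3)=-9.
So the global minimum of psi is P(4) + Q(3) + 5 = -16 − 9 + 5 = -20, attained at (4, 3).

(4, 3)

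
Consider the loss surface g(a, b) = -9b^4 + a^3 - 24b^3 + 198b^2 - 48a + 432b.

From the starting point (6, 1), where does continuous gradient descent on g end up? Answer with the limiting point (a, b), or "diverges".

(4, -1)

g is separable, so gradient descent decouples: a follows -∂g/∂a, b follows -∂g/∂b.
∂g/∂a = 3(a - 4)(a + 4); at a=6 this is 60, so a decreases.
∂g/∂b = -36(b - 3)(b + 1)(b + 4); at b=1 this is 720, so b decreases.
a converges to its nearest critical value 4 (a local min of the a-part); b converges to -1. The iterate converges to (4, -1).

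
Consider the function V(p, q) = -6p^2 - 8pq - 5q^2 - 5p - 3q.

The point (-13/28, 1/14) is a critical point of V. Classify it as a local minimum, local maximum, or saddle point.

local maximum

The Hessian of V is constant: H = [[-12, -8], [-8, -10]].
det(H) = (-12)·(-10) − (-8)² = 56.
det(H) > 0 and tr(H) = -22 < 0, so H is negative definite and the point is a local maximum.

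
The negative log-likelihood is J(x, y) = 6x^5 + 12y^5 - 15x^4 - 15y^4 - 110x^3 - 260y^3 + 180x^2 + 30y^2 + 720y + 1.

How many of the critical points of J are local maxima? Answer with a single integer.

J separates as a function of x plus a function of y, so ∇J=0 decouples.
∂J/∂x = 30x(x - 4)(x - 1)(x + 3) = 0 at x ∈ {-3, 0, 1, 4}; ∂J/∂y = 60(y - 4)(y - 1)(y + 1)(y + 3) = 0 at y ∈ {-3, -1, 1, 4}.
The Hessian is diagonal: diag(J_xx, J_yy). Second derivatives: J_xx(-3)=-2520, J_xx(0)=360, J_xx(1)=-360, J_xx(4)=2520; J_yy(-3)=-3360, J_yy(-1)=1200, J_yy(1)=-1440, J_yy(4)=6300.
Local maxima occur where both diagonal entries negative: (-3, -3), (-3, 1), (1, -3), (1, 1). Count: 4.

4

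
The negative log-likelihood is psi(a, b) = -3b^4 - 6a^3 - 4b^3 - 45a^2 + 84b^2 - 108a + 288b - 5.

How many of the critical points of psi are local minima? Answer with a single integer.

1

psi separates as a function of a plus a function of b, so ∇psi=0 decouples.
∂psi/∂a = -18(a + 2)(a + 3) = 0 at a ∈ {-3, -2}; ∂psi/∂b = -12(b - 4)(b + 2)(b + 3) = 0 at b ∈ {-3, -2, 4}.
The Hessian is diagonal: diag(psi_aa, psi_bb). Second derivatives: psi_aa(-3)=18, psi_aa(-2)=-18; psi_bb(-3)=-84, psi_bb(-2)=72, psi_bb(4)=-504.
Local minima occur where both diagonal entries positive: (-3, -2). Count: 1.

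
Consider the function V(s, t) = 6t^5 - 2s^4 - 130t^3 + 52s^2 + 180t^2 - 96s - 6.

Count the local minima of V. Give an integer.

V separates as a function of s plus a function of t, so ∇V=0 decouples.
∂V/∂s = -8(s - 3)(s - 1)(s + 4) = 0 at s ∈ {-4, 1, 3}; ∂V/∂t = 30t(t - 3)(t - 1)(t + 4) = 0 at t ∈ {-4, 0, 1, 3}.
The Hessian is diagonal: diag(V_ss, V_tt). Second derivatives: V_ss(-4)=-280, V_ss(1)=80, V_ss(3)=-112; V_tt(-4)=-4200, V_tt(0)=360, V_tt(1)=-300, V_tt(3)=1260.
Local minima occur where both diagonal entries positive: (1, 0), (1, 3). Count: 2.

2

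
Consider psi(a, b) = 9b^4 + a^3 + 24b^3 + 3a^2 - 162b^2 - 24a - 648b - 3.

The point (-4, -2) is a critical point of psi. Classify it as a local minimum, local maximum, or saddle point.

local maximum

The mixed partial ∂²psi/∂a∂b is 0, so the Hessian at any point is diag(psi_aa, psi_bb) = diag(6(a + 1), 36(3b^2 + 4b - 9)).
At (-4, -2): H = diag(-18, -180).
Both eigenvalues are negative, so H is negative definite: a local maximum.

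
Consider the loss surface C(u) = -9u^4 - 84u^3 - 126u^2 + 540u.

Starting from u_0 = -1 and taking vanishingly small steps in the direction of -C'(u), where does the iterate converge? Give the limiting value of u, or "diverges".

-3

C'(u) = -36(u - 1)(u + 3)(u + 5), so C'(-1) = 576.
Gradient descent moves in the -C' direction, i.e. u is decreasing.
The nearest critical point in that direction is u = -3, where C'' = 288 > 0 (a local minimum). The iterate converges there.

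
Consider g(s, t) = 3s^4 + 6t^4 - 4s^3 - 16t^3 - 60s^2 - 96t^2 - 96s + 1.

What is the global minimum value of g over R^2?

-1855

g(s,t) separates as P(s) + Q(t) + 1, so its minimum is min P + min Q + 1.
P'(s) = 12(s - 4)(s + 1)(s + 2) vanishes at s ∈ {-2, -1, 4}; Q'(t) = 24t(t - 4)(t + 2) vanishes at t ∈ {-2, 0, 4}.
Local minima of P (where P''>0): P(-2)=32, P(4)=-832. Local minima of Q: Q(-2)=-160, Q(4)=-1024.
So the global minimum of g is P(4) + Q(4) + 1 = -832 − 1024 + 1 = -1855, attained at (4, 4).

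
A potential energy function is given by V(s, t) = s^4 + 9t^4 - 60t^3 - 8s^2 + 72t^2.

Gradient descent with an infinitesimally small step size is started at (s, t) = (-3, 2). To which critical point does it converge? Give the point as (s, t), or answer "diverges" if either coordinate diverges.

(-2, 4)

V is separable, so gradient descent decouples: s follows -∂V/∂s, t follows -∂V/∂t.
∂V/∂s = 4s(s - 2)(s + 2); at s=-3 this is -60, so s increases.
∂V/∂t = 36t(t - 4)(t - 1); at t=2 this is -144, so t increases.
s converges to its nearest critical value -2 (a local min of the s-part); t converges to 4. The iterate converges to (-2, 4).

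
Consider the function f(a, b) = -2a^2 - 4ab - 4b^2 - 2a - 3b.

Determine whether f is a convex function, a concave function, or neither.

f is quadratic, so its Hessian is the constant matrix H = [[-4, -4], [-4, -8]].
det(H) = 16, tr(H) = -12.
det(H) > 0 and tr(H) < 0, so H is negative definite everywhere: concave.

concave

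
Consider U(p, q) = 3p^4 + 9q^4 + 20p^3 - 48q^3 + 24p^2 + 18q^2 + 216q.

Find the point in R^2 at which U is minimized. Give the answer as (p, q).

(-4, -1)

U(p,q) separates as A(p) + B(q), so its minimum is min A + min B.
A'(p) = 12p(p + 1)(p + 4) vanishes at p ∈ {-4, -1, 0}; B'(q) = 36(q - 3)(q - 2)(q + 1) vanishes at q ∈ {-1, 2, 3}.
Local minima of A (where A''>0): A(-4)=-128, A(0)=0. Local minima of B: B(-1)=-141, B(3)=243.
So the global minimum of U is A(-4) + B(-1) = -128 − 141 = -269, attained at (-4, -1).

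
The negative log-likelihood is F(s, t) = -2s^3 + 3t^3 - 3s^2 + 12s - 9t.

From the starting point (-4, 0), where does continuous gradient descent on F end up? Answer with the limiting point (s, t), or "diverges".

F is separable, so gradient descent decouples: s follows -∂F/∂s, t follows -∂F/∂t.
∂F/∂s = -6(s - 1)(s + 2); at s=-4 this is -60, so s increases.
∂F/∂t = 9(t - 1)(t + 1); at t=0 this is -9, so t increases.
s converges to its nearest critical value -2 (a local min of the s-part); t converges to 1. The iterate converges to (-2, 1).

(-2, 1)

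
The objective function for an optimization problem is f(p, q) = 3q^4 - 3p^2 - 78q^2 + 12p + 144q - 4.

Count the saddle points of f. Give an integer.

f separates as a function of p plus a function of q, so ∇f=0 decouples.
∂f/∂p = -6(p - 2) = 0 at p ∈ {2}; ∂f/∂q = 12(q - 3)(q - 1)(q + 4) = 0 at q ∈ {-4, 1, 3}.
The Hessian is diagonal: diag(f_pp, f_qq). Second derivatives: f_pp(2)=-6; f_qq(-4)=420, f_qq(1)=-120, f_qq(3)=168.
Saddle points occur where the two diagonal entries have opposite signs: (2, -4), (2, 3). Count: 2.

2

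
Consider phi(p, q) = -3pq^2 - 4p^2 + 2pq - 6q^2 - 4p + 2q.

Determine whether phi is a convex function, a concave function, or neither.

The term -3pq^2 is cubic, so the Hessian is not constant.
∂²phi/∂q² = -6p - 12, which takes both signs as p varies (negative for sufficiently large p). A diagonal entry of the Hessian changing sign means the Hessian is neither positive- nor negative-semidefinite on all of R^2.

neither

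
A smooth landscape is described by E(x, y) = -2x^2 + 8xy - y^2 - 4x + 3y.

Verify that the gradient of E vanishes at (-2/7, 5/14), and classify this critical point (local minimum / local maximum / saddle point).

saddle point

∇E = (-4x + 8y - 4, 8x - 2y + 3); substituting (-2/7, 5/14) gives ∇E = (0, 0), so (-2/7, 5/14) is indeed a critical point.
The Hessian of E is constant: H = [[-4, 8], [8, -2]].
det(H) = (-4)·(-2) − 8² = -56.
Since det(H) < 0, H is indefinite and the critical point is a saddle point.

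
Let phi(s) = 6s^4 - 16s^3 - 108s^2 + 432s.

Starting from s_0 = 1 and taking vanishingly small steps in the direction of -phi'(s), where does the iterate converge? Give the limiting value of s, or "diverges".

-3

phi'(s) = 24(s - 3)(s - 2)(s + 3), so phi'(1) = 192.
Gradient descent moves in the -phi' direction, i.e. s is decreasing.
The nearest critical point in that direction is s = -3, where phi'' = 720 > 0 (a local minimum). The iterate converges there.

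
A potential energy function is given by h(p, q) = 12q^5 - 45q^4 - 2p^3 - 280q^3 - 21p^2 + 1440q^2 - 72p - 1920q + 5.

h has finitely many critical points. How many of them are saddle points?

h separates as a function of p plus a function of q, so ∇h=0 decouples.
∂h/∂p = -6(p + 3)(p + 4) = 0 at p ∈ {-4, -3}; ∂h/∂q = 60(q - 4)(q - 2)(q - 1)(q + 4) = 0 at q ∈ {-4, 1, 2, 4}.
The Hessian is diagonal: diag(h_pp, h_qq). Second derivatives: h_pp(-4)=6, h_pp(-3)=-6; h_qq(-4)=-14400, h_qq(1)=900, h_qq(2)=-720, h_qq(4)=2880.
Saddle points occur where the two diagonal entries have opposite signs: (-4, -4), (-4, 2), (-3, 1), (-3, 4). Count: 4.

4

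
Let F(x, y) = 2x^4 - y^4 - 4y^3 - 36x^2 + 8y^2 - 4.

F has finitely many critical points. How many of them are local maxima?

F separates as a function of x plus a function of y, so ∇F=0 decouples.
∂F/∂x = 8x(x - 3)(x + 3) = 0 at x ∈ {-3, 0, 3}; ∂F/∂y = -4y(y - 1)(y + 4) = 0 at y ∈ {-4, 0, 1}.
The Hessian is diagonal: diag(F_xx, F_yy). Second derivatives: F_xx(-3)=144, F_xx(0)=-72, F_xx(3)=144; F_yy(-4)=-80, F_yy(0)=16, F_yy(1)=-20.
Local maxima occur where both diagonal entries negative: (0, -4), (0, 1). Count: 2.

2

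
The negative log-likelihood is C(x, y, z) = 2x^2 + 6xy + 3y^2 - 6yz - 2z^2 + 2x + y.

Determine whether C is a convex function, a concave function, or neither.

C is quadratic, so its Hessian is the constant matrix H = [[4, 6, 0], [6, 6, -6], [0, -6, -4]].
Leading principal minors: 4, -12, -96.
Neither pattern holds ⇒ H is indefinite ⇒ neither convex nor concave.

neither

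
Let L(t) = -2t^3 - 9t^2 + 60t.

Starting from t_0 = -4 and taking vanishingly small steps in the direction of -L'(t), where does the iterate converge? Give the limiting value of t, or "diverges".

-5

L'(t) = -6(t - 2)(t + 5), so L'(-4) = 36.
Gradient descent moves in the -L' direction, i.e. t is decreasing.
The nearest critical point in that direction is t = -5, where L'' = 42 > 0 (a local minimum). The iterate converges there.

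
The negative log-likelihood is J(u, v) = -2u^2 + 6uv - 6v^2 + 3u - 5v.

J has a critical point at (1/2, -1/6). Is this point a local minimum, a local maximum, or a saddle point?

local maximum

The Hessian of J is constant: H = [[-4, 6], [6, -12]].
det(H) = (-4)·(-12) − 6² = 12.
det(H) > 0 and tr(H) = -16 < 0, so H is negative definite and the point is a local maximum.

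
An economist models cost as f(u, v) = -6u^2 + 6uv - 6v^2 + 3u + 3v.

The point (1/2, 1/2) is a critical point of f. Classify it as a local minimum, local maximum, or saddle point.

local maximum

The Hessian of f is constant: H = [[-12, 6], [6, -12]].
det(H) = (-12)·(-12) − 6² = 108.
det(H) > 0 and tr(H) = -24 < 0, so H is negative definite and the point is a local maximum.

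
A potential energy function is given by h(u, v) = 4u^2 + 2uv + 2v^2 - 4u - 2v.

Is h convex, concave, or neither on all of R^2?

h is quadratic, so its Hessian is the constant matrix H = [[8, 2], [2, 4]].
det(H) = 28, tr(H) = 12.
det(H) > 0 and tr(H) > 0, so H is positive definite everywhere: convex.

convex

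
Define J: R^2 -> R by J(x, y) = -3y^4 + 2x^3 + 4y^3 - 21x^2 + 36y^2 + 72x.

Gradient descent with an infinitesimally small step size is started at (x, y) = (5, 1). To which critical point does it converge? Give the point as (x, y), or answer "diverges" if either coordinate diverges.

(4, 0)

J is separable, so gradient descent decouples: x follows -∂J/∂x, y follows -∂J/∂y.
∂J/∂x = 6(x - 4)(x - 3); at x=5 this is 12, so x decreases.
∂J/∂y = -12y(y - 3)(y + 2); at y=1 this is 72, so y decreases.
x converges to its nearest critical value 4 (a local min of the x-part); y converges to 0. The iterate converges to (4, 0).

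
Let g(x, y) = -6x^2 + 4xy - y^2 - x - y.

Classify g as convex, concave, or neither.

concave

g is quadratic, so its Hessian is the constant matrix H = [[-12, 4], [4, -2]].
det(H) = 8, tr(H) = -14.
det(H) > 0 and tr(H) < 0, so H is negative definite everywhere: concave.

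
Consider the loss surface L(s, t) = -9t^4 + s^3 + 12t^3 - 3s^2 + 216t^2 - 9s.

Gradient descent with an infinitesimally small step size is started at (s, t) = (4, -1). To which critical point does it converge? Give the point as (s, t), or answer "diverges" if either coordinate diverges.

L is separable, so gradient descent decouples: s follows -∂L/∂s, t follows -∂L/∂t.
∂L/∂s = 3(s - 3)(s + 1); at s=4 this is 15, so s decreases.
∂L/∂t = -36t(t - 4)(t + 3); at t=-1 this is -360, so t increases.
s converges to its nearest critical value 3 (a local min of the s-part); t converges to 0. The iterate converges to (3, 0).

(3, 0)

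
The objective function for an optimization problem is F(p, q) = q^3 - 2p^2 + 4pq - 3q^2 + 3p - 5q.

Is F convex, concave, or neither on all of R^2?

The term q^3 is cubic, so the Hessian is not constant.
∂²F/∂q² = 6q - 6, which takes both signs as q varies (negative for sufficiently negative q). A diagonal entry of the Hessian changing sign means the Hessian is neither positive- nor negative-semidefinite on all of R^2.

neither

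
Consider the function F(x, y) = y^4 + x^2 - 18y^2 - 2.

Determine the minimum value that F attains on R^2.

-83

F(x,y) separates as P(x) + Q(y) − 2, so its minimum is min P + min Q − 2.
P'(x) = 2x vanishes at x ∈ {0}; Q'(y) = 4y(y - 3)(y + 3) vanishes at y ∈ {-3, 0, 3}.
Local minima of P (where P''>0): P(0)=0. Local minima of Q: Q(-3)=-81, Q(3)=-81.
So the global minimum of F is P(0) + Q(-3) − 2 = 0 − 81 − 2 = -83, attained at (0, -3).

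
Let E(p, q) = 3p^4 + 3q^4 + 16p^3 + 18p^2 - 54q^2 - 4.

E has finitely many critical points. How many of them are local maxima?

1

E separates as a function of p plus a function of q, so ∇E=0 decouples.
∂E/∂p = 12p(p + 1)(p + 3) = 0 at p ∈ {-3, -1, 0}; ∂E/∂q = 12q(q - 3)(q + 3) = 0 at q ∈ {-3, 0, 3}.
The Hessian is diagonal: diag(E_pp, E_qq). Second derivatives: E_pp(-3)=72, E_pp(-1)=-24, E_pp(0)=36; E_qq(-3)=216, E_qq(0)=-108, E_qq(3)=216.
Local maxima occur where both diagonal entries negative: (-1, 0). Count: 1.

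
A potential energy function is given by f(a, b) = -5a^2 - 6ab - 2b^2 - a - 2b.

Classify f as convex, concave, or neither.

f is quadratic, so its Hessian is the constant matrix H = [[-10, -6], [-6, -4]].
det(H) = 4, tr(H) = -14.
det(H) > 0 and tr(H) < 0, so H is negative definite everywhere: concave.

concave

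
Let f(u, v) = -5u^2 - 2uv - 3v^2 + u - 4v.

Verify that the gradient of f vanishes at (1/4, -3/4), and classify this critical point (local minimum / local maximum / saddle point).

local maximum

∇f = (-10u - 2v + 1, -2u - 6v - 4); substituting (1/4, -3/4) gives ∇f = (0, 0), so (1/4, -3/4) is indeed a critical point.
The Hessian of f is constant: H = [[-10, -2], [-2, -6]].
det(H) = (-10)·(-6) − (-2)² = 56.
det(H) > 0 and tr(H) = -16 < 0, so H is negative definite and the point is a local maximum.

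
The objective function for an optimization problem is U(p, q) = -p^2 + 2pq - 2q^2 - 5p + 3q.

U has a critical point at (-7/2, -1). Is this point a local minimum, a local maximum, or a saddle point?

The Hessian of U is constant: H = [[-2, 2], [2, -4]].
det(H) = (-2)·(-4) − 2² = 4.
det(H) > 0 and tr(H) = -6 < 0, so H is negative definite and the point is a local maximum.

local maximum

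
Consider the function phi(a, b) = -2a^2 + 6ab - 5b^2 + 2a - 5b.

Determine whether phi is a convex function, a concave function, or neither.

phi is quadratic, so its Hessian is the constant matrix H = [[-4, 6], [6, -10]].
det(H) = 4, tr(H) = -14.
det(H) > 0 and tr(H) < 0, so H is negative definite everywhere: concave.

concave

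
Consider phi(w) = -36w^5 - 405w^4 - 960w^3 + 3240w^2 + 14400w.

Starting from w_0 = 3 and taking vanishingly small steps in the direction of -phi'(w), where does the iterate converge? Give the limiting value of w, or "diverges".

phi'(w) = -180(w - 2)(w + 2)(w + 4)(w + 5), so phi'(3) = -50400.
Gradient descent moves in the -phi' direction, i.e. w is increasing.
There is no critical point above w=3, and phi' keeps the same sign, so the iterate runs off to +∞.

diverges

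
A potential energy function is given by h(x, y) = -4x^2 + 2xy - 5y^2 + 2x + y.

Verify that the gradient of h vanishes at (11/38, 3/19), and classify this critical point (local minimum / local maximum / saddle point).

∇h = (-8x + 2y + 2, 2x - 10y + 1); substituting (11/38, 3/19) gives ∇h = (0, 0), so (11/38, 3/19) is indeed a critical point.
The Hessian of h is constant: H = [[-8, 2], [2, -10]].
det(H) = (-8)·(-10) − 2² = 76.
det(H) > 0 and tr(H) = -18 < 0, so H is negative definite and the point is a local maximum.

local maximum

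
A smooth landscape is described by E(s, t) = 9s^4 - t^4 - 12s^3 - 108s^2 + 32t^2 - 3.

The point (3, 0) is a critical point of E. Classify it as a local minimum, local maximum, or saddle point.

local minimum

The mixed partial ∂²E/∂s∂t is 0, so the Hessian at any point is diag(E_ss, E_tt) = diag(36(3s^2 - 2s - 6), 4(-3t^2 + 16)).
At (3, 0): H = diag(540, 64).
Both eigenvalues are positive, so H is positive definite: a local minimum.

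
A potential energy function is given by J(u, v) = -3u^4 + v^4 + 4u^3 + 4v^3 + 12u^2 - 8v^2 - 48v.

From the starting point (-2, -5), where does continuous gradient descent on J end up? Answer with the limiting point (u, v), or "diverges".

diverges

J is separable, so gradient descent decouples: u follows -∂J/∂u, v follows -∂J/∂v.
∂J/∂u = -12u(u - 2)(u + 1); at u=-2 this is 96, so u decreases.
∂J/∂v = 4(v - 2)(v + 2)(v + 3); at v=-5 this is -168, so v increases.
The u-coordinate has no critical point in that direction and runs off to infinity.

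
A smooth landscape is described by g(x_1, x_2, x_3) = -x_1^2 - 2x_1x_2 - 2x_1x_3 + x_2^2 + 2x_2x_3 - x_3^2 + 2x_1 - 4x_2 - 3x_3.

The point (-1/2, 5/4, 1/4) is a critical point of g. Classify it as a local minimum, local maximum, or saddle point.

saddle point

The Hessian is constant: H = [[-2, -2, -2], [-2, 2, 2], [-2, 2, -2]].
Leading principal minors: Δ₁ = -2, Δ₂ = -8, Δ₃ = 32.
The minors fit neither the all-positive nor the alternating-sign pattern, so H is indefinite: a saddle point.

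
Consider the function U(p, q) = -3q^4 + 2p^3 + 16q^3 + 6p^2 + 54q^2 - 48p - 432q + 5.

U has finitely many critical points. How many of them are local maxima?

2

U separates as a function of p plus a function of q, so ∇U=0 decouples.
∂U/∂p = 6(p - 2)(p + 4) = 0 at p ∈ {-4, 2}; ∂U/∂q = -12(q - 4)(q - 3)(q + 3) = 0 at q ∈ {-3, 3, 4}.
The Hessian is diagonal: diag(U_pp, U_qq). Second derivatives: U_pp(-4)=-36, U_pp(2)=36; U_qq(-3)=-504, U_qq(3)=72, U_qq(4)=-84.
Local maxima occur where both diagonal entries negative: (-4, -3), (-4, 4). Count: 2.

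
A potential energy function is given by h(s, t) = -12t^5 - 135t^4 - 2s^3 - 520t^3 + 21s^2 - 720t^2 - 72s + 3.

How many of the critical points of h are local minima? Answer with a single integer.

h separates as a function of s plus a function of t, so ∇h=0 decouples.
∂h/∂s = -6(s - 4)(s - 3) = 0 at s ∈ {3, 4}; ∂h/∂t = -60t(t + 2)(t + 3)(t + 4) = 0 at t ∈ {-4, -3, -2, 0}.
The Hessian is diagonal: diag(h_ss, h_tt). Second derivatives: h_ss(3)=6, h_ss(4)=-6; h_tt(-4)=480, h_tt(-3)=-180, h_tt(-2)=240, h_tt(0)=-1440.
Local minima occur where both diagonal entries positive: (3, -4), (3, -2). Count: 2.

2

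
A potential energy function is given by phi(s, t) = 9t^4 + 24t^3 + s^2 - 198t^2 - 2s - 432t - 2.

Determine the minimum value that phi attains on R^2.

-1704

phi(s,t) separates as P(s) + Q(t) − 2, so its minimum is min P + min Q − 2.
P'(s) = 2s - 2 vanishes at s ∈ {1}; Q'(t) = 36(t - 3)(t + 1)(t + 4) vanishes at t ∈ {-4, -1, 3}.
Local minima of P (where P''>0): P(1)=-1. Local minima of Q: Q(-4)=-672, Q(3)=-1701.
So the global minimum of phi is P(1) + Q(3) − 2 = -1 − 1701 − 2 = -1704, attained at (1, 3).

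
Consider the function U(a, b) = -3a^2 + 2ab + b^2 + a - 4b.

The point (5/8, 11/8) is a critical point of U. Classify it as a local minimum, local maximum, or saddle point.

The Hessian of U is constant: H = [[-6, 2], [2, 2]].
det(H) = (-6)·2 − 2² = -16.
Since det(H) < 0, H is indefinite and the critical point is a saddle point.

saddle point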